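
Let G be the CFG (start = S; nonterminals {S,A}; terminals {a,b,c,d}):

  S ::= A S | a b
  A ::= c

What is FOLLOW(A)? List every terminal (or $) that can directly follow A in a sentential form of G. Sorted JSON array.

FIRST iteration:
iter 1:
  A via A→c: +{c}
  S via S→A S: +{c}
  S via S→a b: +{a}
  FIRST(S)={a,c}  FIRST(A)={c}
iter 2: (no change)
  FIRST(S)={a,c}  FIRST(A)={c}

Compute FOLLOW by fixpoint:
seed FOLLOW(S) with $
iter 1:
  S→A S: FOLLOW(A) ⊇ FIRST(S) = {a,c}; new: +{a,c}
  S: {$}  A: {a,c}
iter 2: done
  S: {$}  A: {a,c}

FOLLOW(A) = ["a", "c"]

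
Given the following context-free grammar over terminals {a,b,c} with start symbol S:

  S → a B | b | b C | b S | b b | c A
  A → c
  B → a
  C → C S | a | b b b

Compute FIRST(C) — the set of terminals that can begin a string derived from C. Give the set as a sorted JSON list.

FIRST iteration:
[1]
  A via A→c: +{c}
  B via B→a: +{a}
  C via C→a: +{a}
  C via C→b b b: +{b}
  S via S→a B: +{a}
  S via S→b: +{b}
  S via S→c A: +{c}
  S: {a,b,c}  A: {c}  B: {a}  C: {a,b}
[2] done
  S: {a,b,c}  A: {c}  B: {a}  C: {a,b}

FIRST(C) = ["a", "b"]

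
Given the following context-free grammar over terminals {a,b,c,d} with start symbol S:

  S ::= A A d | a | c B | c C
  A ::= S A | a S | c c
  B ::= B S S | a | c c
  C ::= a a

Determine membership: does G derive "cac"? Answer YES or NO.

Convert to CNF:
  S -> A X4 | T1 B | T1 C | a
  A -> S A | T0 S | T1 T1
  B -> B X3 | T1 T1 | a
  C -> T0 T0
  T0 -> a
  T1 -> c
  T2 -> d
  X3 -> S S
  X4 -> A T2

Fill CYK table bottom-up:
  T[0,0] 'c' = {T1}  orig:{}
  T[1,1] 'a' = {B,S,T0}  orig:{B,S}
  T[2,2] 'c' = {T1}  orig:{}
  T[0,1] 'ca' = {S}
  T[1,2] 'ac' = ∅
  T[0,2] 'cac' = ∅

S ∉ T[0,2] ⇒ NO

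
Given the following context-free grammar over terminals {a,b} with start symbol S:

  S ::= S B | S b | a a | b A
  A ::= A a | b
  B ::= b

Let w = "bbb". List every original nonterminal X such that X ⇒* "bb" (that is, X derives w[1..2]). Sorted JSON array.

Convert to CNF:
  S -> S B | S T1 | T0 T0 | T1 A
  A -> A T0 | b
  B -> b
  T0 -> a
  T1 -> b

Fill CYK table bottom-up — only the sub-triangle for w[1..2]:
  [1..1]={A,B,T1}  "b"  orig:{A,B}
  [2..2]={A,B,T1}  "b"  orig:{A,B}
  [1..2]={S}  "bb"

Original NTs in T[1,2] deriving "bb": ["S"]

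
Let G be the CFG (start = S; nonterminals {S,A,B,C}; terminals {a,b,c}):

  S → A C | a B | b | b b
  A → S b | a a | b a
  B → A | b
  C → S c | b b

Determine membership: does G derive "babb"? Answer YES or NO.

CNF form of G:
  S -> A C | T0 T0 | T1 B | b
  A -> S T0 | T0 T1 | T1 T1
  B -> S T0 | T0 T1 | T1 T1 | b
  C -> S T2 | T0 T0
  T0 -> b
  T1 -> a
  T2 -> c

Fill CYK table bottom-up:
  cell(0,0) b: {B,S,T0}  orig:{B,S}
  cell(1,1) a: {T1}  orig:{}
  cell(2,2) b: {B,S,T0}  orig:{B,S}
  cell(3,3) b: {B,S,T0}  orig:{B,S}
  cell(0,1) ba: {A,B}
  cell(1,2) ab: {S}
  cell(2,3) bb: {A,B,C,S}
  cell(0,2) bab: ∅
  cell(1,3) abb: {A,B,S}
  cell(0,3) babb: {S}

S ∈ T[0,3] ⇒ YES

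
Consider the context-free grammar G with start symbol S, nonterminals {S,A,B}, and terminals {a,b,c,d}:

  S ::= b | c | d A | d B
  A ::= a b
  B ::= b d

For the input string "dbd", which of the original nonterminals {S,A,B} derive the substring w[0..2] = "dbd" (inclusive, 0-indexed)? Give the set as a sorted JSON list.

Convert to CNF:
  S -> T2 A | T2 B | b | c
  A -> T0 T1
  B -> T1 T2
  T0 -> a
  T1 -> b
  T2 -> d

Fill CYK table bottom-up, restricted to cells inside w[0..2]:
  T[0,0] 'd' = {T2}  orig:{}
  T[1,1] 'b' = {S,T1}  orig:{S}
  T[2,2] 'd' = {T2}  orig:{}
  T[0,1] 'db' = ∅
  T[1,2] 'bd' = {B}
  T[0,2] 'dbd' = {S}

Original NTs in T[0,2] deriving "dbd": ["S"]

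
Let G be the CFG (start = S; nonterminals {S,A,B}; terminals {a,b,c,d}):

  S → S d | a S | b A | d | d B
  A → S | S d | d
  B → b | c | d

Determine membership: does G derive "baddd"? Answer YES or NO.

CNF form of G:
  S -> S T0 | T0 B | T1 S | T2 A | d
  A -> S T0 | T0 B | T1 S | T2 A | d
  B -> b | c | d
  T0 -> d
  T1 -> a
  T2 -> b

CYK fill:
  T[0,0] 'b' = {B,T2}  orig:{B}
  T[1,1] 'a' = {T1}  orig:{}
  T[2,2] 'd' = {A,B,S,T0}  orig:{A,B,S}
  T[3,3] 'd' = {A,B,S,T0}  orig:{A,B,S}
  T[4,4] 'd' = {A,B,S,T0}  orig:{A,B,S}
  T[0,1] 'ba' = ∅
  T[1,2] 'ad' = {A,S}
  T[2,3] 'dd' = {A,S}
  T[3,4] 'dd' = {A,S}
  T[0,2] 'bad' = {A,S}
  T[1,3] 'add' = {A,S}
  T[2,4] 'ddd' = {A,S}
  T[0,3] 'badd' = {A,S}
  T[1,4] 'addd' = {A,S}
  T[0,4] 'baddd' = {A,S}

S ∈ T[0,4] ⇒ YES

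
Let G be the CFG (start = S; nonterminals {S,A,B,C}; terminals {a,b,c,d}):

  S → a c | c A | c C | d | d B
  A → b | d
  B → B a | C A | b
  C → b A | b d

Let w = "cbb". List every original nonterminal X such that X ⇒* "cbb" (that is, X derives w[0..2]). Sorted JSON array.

Convert to CNF:
  S -> T0 T3 | T2 B | T3 A | T3 C | d
  A -> b | d
  B -> B T0 | C A | b
  C -> T1 A | T1 T2
  T0 -> a
  T1 -> b
  T2 -> d
  T3 -> c

CYK fill (cells [i..j] with 0 ≤ i ≤ j ≤ 2 only):
  cell(0,0) c: {T3}  orig:{}
  cell(1,1) b: {A,B,T1}  orig:{A,B}
  cell(2,2) b: {A,B,T1}  orig:{A,B}
  cell(0,1) cb: {S}
  cell(1,2) bb: {C}
  cell(0,2) cbb: {S}

Original NTs in T[0,2] deriving "cbb": ["S"]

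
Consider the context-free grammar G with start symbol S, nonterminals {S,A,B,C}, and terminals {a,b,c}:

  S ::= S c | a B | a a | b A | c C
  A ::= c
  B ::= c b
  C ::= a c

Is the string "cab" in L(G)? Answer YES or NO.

Convert to CNF:
  S -> S T0 | T0 C | T1 A | T2 B | T2 T2
  A -> c
  B -> T0 T1
  C -> T2 T0
  T0 -> c
  T1 -> b
  T2 -> a

CYK fill:
  cell(0,0) c: {A,T0}  orig:{A}
  cell(1,1) a: {T2}  orig:{}
  cell(2,2) b: {T1}  orig:{}
  cell(0,1) ca: ∅
  cell(1,2) ab: ∅
  cell(0,2) cab: ∅

S ∉ T[0,2] ⇒ NO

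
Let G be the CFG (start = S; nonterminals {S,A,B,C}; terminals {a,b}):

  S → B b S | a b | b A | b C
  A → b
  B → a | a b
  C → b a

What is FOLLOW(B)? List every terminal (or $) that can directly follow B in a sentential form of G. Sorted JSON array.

FIRST sets, iterate to fixpoint:
iter 1:
  A via A→b: +{b}
  B via B→a: +{a}
  C via C→b a: +{b}
  S via S→B b S: +{a}
  S via S→b A: +{b}
  FIRST(S)={a,b}  FIRST(A)={b}  FIRST(B)={a}  FIRST(C)={b}
iter 2: — fixpoint
  FIRST(S)={a,b}  FIRST(A)={b}  FIRST(B)={a}  FIRST(C)={b}

FOLLOW iteration:
FOLLOW(S) := {$}
round 1:
  S→B b S: FOLLOW(B) ⊇ FIRST(b) = {b}; new: +{b}
  S→b A: FOLLOW(A) ⊇ FOLLOW(S) ⊇ {$}; new: +{$}
  S→b C: FOLLOW(C) ⊇ FOLLOW(S) ⊇ {$}; new: +{$}
  FOLLOW(S)={$}  FOLLOW(A)={$}  FOLLOW(B)={b}  FOLLOW(C)={$}
round 2: (stable)
  FOLLOW(S)={$}  FOLLOW(A)={$}  FOLLOW(B)={b}  FOLLOW(C)={$}

FOLLOW(B) = ["b"]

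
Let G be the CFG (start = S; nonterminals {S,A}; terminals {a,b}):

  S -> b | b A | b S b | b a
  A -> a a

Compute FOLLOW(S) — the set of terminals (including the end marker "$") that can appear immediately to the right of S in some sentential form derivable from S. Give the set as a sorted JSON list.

Compute FIRST by fixpoint:
iter 1:
  A via A→a a: +{a}
  S via S→b: +{b}
  FIRST[S]={b}  FIRST[A]={a}
iter 2: done
  FIRST[S]={b}  FIRST[A]={a}

FOLLOW iteration:
FOLLOW(S) := {$}
round 1:
  S→b A: FOLLOW(A) ⊇ FOLLOW(S) ⊇ {$}; new: +{$}
  S→b S b: FOLLOW(S) ⊇ FIRST(b) = {b}; new: +{b}
  FOLLOW[S]={$,b}  FOLLOW[A]={$}
round 2:
  S→b A: FOLLOW(A) ⊇ FOLLOW(S) ⊇ {$,b}; new: +{b}
  FOLLOW[S]={$,b}  FOLLOW[A]={$,b}
round 3: (no change)
  FOLLOW[S]={$,b}  FOLLOW[A]={$,b}

FOLLOW(S) = ["$", "b"]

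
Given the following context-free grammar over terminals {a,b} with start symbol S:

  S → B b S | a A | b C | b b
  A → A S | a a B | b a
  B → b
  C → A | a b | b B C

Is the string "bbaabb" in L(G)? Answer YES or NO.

Convert to CNF:
  S -> B X5 | T0 A | T1 C | T1 T1
  A -> A S | T0 X2 | T1 T0
  B -> b
  C -> A S | T0 T1 | T0 X3 | T1 T0 | T1 X4
  T0 -> a
  T1 -> b
  X2 -> T0 B
  X3 -> T0 B
  X4 -> B C
  X5 -> T1 S

CYK table (by increasing span):
  T[0,0] 'b' = {B,T1}  orig:{B}
  T[1,1] 'b' = {B,T1}  orig:{B}
  T[2,2] 'a' = {T0}  orig:{}
  T[3,3] 'a' = {T0}  orig:{}
  T[4,4] 'b' = {B,T1}  orig:{B}
  T[5,5] 'b' = {B,T1}  orig:{B}
  T[0,1] 'bb' = {S}
  T[1,2] 'ba' = {A,C}
  T[2,3] 'aa' = ∅
  T[3,4] 'ab' = {C,X2,X3}  orig:{C}
  T[4,5] 'bb' = {S}
  T[0,2] 'bba' = {S,X4}  orig:{S}
  T[1,3] 'baa' = ∅
  T[2,4] 'aab' = {A,C}
  T[3,5] 'abb' = ∅
  T[0,3] 'bbaa' = ∅
  T[1,4] 'baab' = {S,X4}  orig:{S}
  T[2,5] 'aabb' = ∅
  T[0,4] 'bbaab' = {C,X5}  orig:{C}
  T[1,5] 'baabb' = ∅
  T[0,5] 'bbaabb' = ∅

S ∉ T[0,5] ⇒ NO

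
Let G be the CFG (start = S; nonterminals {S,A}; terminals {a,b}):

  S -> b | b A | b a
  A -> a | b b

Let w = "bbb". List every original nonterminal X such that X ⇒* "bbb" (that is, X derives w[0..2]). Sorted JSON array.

CNF form of G:
  S -> T0 A | T0 T1 | b
  A -> T0 T0 | a
  T0 -> b
  T1 -> a

CYK table (by increasing span) — only the sub-triangle for w[0..2]:
  cell(0,0) b: {S,T0}  orig:{S}
  cell(1,1) b: {S,T0}  orig:{S}
  cell(2,2) b: {S,T0}  orig:{S}
  cell(0,1) bb: {A}
  cell(1,2) bb: {A}
  cell(0,2) bbb: {S}

Original NTs in T[0,2] deriving "bbb": ["S"]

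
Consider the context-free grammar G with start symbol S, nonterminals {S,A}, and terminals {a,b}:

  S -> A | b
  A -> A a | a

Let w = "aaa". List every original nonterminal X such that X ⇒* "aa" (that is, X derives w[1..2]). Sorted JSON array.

CNF form of G:
  S -> A T0 | a | b
  A -> A T0 | a
  T0 -> a

CYK fill (cells [i..j] with 1 ≤ i ≤ j ≤ 2 only):
  cell(1,1) a: {A,S,T0}  orig:{A,S}
  cell(2,2) a: {A,S,T0}  orig:{A,S}
  cell(1,2) aa: {A,S}

Original NTs in T[1,2] deriving "aa": ["A", "S"]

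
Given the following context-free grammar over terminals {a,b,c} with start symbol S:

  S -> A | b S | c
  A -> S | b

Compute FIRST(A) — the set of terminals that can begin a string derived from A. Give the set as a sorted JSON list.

FIRST sets, iterate to fixpoint:
pass 1:
  A via A→b: +{b}
  S via S→A: +{b}
  S via S→c: +{c}
  FIRST(S)={b,c}  FIRST(A)={b}
pass 2:
  A via A→S: +{c}
  FIRST(S)={b,c}  FIRST(A)={b,c}
pass 3: done
  FIRST(S)={b,c}  FIRST(A)={b,c}

FIRST(A) = ["b", "c"]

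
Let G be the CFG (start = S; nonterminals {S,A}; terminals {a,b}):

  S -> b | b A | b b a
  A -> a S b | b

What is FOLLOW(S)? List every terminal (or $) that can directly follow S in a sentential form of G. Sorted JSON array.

FIRST sets, iterate to fixpoint:
round 1:
  A via A→a S b: +{a}
  A via A→b: +{b}
  S via S→b: +{b}
  FIRST(S)={b}  FIRST(A)={a,b}
round 2: done
  FIRST(S)={b}  FIRST(A)={a,b}

FOLLOW sets:
initialize: $ ∈ FOLLOW(S)
[1]
  A→a S b: FOLLOW(S) ⊇ FIRST(b) = {b}; new: +{b}
  S→b A: FOLLOW(A) ⊇ FOLLOW(S) ⊇ {$,b}; new: +{$,b}
  FOLLOW(S)={$,b}  FOLLOW(A)={$,b}
[2] — fixpoint
  FOLLOW(S)={$,b}  FOLLOW(A)={$,b}

FOLLOW(S) = ["$", "b"]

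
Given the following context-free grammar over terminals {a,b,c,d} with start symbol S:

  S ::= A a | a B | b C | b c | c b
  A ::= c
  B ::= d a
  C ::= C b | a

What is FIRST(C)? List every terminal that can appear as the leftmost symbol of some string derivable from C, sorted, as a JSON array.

FIRST sets, iterate to fixpoint:
round 1:
  A via A→c: +{c}
  B via B→d a: +{d}
  C via C→a: +{a}
  S via S→A a: +{c}
  S via S→a B: +{a}
  S via S→b C: +{b}
  S: {a,b,c}  A: {c}  B: {d}  C: {a}
round 2: (stable)
  S: {a,b,c}  A: {c}  B: {d}  C: {a}

FIRST(C) = ["a"]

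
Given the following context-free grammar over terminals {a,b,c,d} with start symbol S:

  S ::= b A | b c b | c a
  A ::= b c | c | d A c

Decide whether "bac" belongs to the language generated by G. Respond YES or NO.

Convert to CNF:
  S -> T0 A | T0 X5 | T1 T3
  A -> T0 T1 | T2 X4 | c
  T0 -> b
  T1 -> c
  T2 -> d
  T3 -> a
  X4 -> A T1
  X5 -> T1 T0

CYK fill:
  cell(0,0) b: {T0}  orig:{}
  cell(1,1) a: {T3}  orig:{}
  cell(2,2) c: {A,T1}  orig:{A}
  cell(0,1) ba: ∅
  cell(1,2) ac: ∅
  cell(0,2) bac: ∅

S ∉ T[0,2] ⇒ NO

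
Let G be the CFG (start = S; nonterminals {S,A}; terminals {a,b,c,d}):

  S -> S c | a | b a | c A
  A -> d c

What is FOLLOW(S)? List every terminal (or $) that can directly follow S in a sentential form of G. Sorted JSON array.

Compute FIRST by fixpoint:
round 1:
  A via A→d c: +{d}
  S via S→a: +{a}
  S via S→b a: +{b}
  S via S→c A: +{c}
  FIRST[S]={a,b,c}  FIRST[A]={d}
round 2: (stable)
  FIRST[S]={a,b,c}  FIRST[A]={d}

Compute FOLLOW by fixpoint:
FOLLOW(S) := {$}
[1]
  S→S c: FOLLOW(S) ⊇ FIRST(c) = {c}; new: +{c}
  S→c A: FOLLOW(A) ⊇ FOLLOW(S) ⊇ {$,c}; new: +{$,c}
  FOLLOW(S)={$,c}  FOLLOW(A)={$,c}
[2] (no change)
  FOLLOW(S)={$,c}  FOLLOW(A)={$,c}

FOLLOW(S) = ["$", "c"]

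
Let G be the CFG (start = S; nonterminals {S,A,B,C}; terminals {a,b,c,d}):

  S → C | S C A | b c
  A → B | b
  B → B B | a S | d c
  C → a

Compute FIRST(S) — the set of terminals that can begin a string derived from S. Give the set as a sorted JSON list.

Compute FIRST by fixpoint:
iter 1:
  A via A→b: +{b}
  B via B→a S: +{a}
  B via B→d c: +{d}
  C via C→a: +{a}
  S via S→C: +{a}
  S via S→b c: +{b}
  S: {a,b}  A: {b}  B: {a,d}  C: {a}
iter 2:
  A via A→B: +{a,d}
  S: {a,b}  A: {a,b,d}  B: {a,d}  C: {a}
iter 3: (stable)
  S: {a,b}  A: {a,b,d}  B: {a,d}  C: {a}

FIRST(S) = ["a", "b"]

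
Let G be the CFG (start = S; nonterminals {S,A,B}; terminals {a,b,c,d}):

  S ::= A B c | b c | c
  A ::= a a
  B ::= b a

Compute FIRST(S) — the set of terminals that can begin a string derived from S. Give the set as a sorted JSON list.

FIRST iteration:
round 1:
  A via A→a a: +{a}
  B via B→b a: +{b}
  S via S→A B c: +{a}
  S via S→b c: +{b}
  S via S→c: +{c}
  FIRST(S)={a,b,c}  FIRST(A)={a}  FIRST(B)={b}
round 2: done
  FIRST(S)={a,b,c}  FIRST(A)={a}  FIRST(B)={b}

FIRST(S) = ["a", "b", "c"]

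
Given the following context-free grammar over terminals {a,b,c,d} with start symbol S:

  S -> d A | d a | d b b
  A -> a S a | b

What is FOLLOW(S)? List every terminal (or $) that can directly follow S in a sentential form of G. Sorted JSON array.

FIRST iteration:
iter 1:
  A via A→a S a: +{a}
  A via A→b: +{b}
  S via S→d A: +{d}
  FIRST(S)={d}  FIRST(A)={a,b}
iter 2: — fixpoint
  FIRST(S)={d}  FIRST(A)={a,b}

Compute FOLLOW by fixpoint:
initialize: $ ∈ FOLLOW(S)
pass 1:
  A→a S a: FOLLOW(S) ⊇ FIRST(a) = {a}; new: +{a}
  S→d A: FOLLOW(A) ⊇ FOLLOW(S) ⊇ {$,a}; new: +{$,a}
  FOLLOW[S]={$,a}  FOLLOW[A]={$,a}
pass 2: done
  FOLLOW[S]={$,a}  FOLLOW[A]={$,a}

FOLLOW(S) = ["$", "a"]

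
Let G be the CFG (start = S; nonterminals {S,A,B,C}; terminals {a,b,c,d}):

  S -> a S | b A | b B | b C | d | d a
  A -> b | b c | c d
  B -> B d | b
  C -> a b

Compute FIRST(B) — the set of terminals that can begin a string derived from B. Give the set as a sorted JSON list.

FIRST iteration:
round 1:
  A via A→b: +{b}
  A via A→c d: +{c}
  B via B→b: +{b}
  C via C→a b: +{a}
  S via S→a S: +{a}
  S via S→b A: +{b}
  S via S→d: +{d}
  FIRST[S]={a,b,d}  FIRST[A]={b,c}  FIRST[B]={b}  FIRST[C]={a}
round 2: (no change)
  FIRST[S]={a,b,d}  FIRST[A]={b,c}  FIRST[B]={b}  FIRST[C]={a}

FIRST(B) = ["b"]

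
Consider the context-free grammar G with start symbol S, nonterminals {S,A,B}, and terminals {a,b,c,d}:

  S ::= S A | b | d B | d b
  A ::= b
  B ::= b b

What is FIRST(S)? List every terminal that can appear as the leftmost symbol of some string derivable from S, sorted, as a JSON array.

FIRST iteration:
pass 1:
  A via A→b: +{b}
  B via B→b b: +{b}
  S via S→b: +{b}
  S via S→d B: +{d}
  FIRST[S]={b,d}  FIRST[A]={b}  FIRST[B]={b}
pass 2: (stable)
  FIRST[S]={b,d}  FIRST[A]={b}  FIRST[B]={b}

FIRST(S) = ["b", "d"]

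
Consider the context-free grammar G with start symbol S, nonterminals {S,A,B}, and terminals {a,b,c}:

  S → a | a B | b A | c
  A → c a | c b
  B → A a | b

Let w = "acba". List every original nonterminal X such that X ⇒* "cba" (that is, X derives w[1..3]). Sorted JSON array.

Convert to CNF:
  S -> T1 B | T2 A | a | c
  A -> T0 T1 | T0 T2
  B -> A T1 | b
  T0 -> c
  T1 -> a
  T2 -> b

Fill CYK table bottom-up (cells [i..j] with 1 ≤ i ≤ j ≤ 3 only):
  [1..1]={S,T0}  "c"  orig:{S}
  [2..2]={B,T2}  "b"  orig:{B}
  [3..3]={S,T1}  "a"  orig:{S}
  [1..2]={A}  "cb"
  [2..3]=∅  "ba"
  [1..3]={B}  "cba"

Original NTs in T[1,3] deriving "cba": ["B"]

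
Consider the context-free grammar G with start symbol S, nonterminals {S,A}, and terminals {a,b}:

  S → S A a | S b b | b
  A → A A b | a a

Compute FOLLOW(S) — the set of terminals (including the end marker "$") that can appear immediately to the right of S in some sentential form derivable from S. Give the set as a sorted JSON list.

Compute FIRST by fixpoint:
round 1:
  A via A→a a: +{a}
  S via S→b: +{b}
  FIRST[S]={b}  FIRST[A]={a}
round 2: — fixpoint
  FIRST[S]={b}  FIRST[A]={a}

Compute FOLLOW by fixpoint:
seed FOLLOW(S) with $
round 1:
  A→A A b: FOLLOW(A) ⊇ FIRST(A) = {a}; new: +{a}
  A→A A b: FOLLOW(A) ⊇ FIRST(b) = {b}; new: +{b}
  S→S A a: FOLLOW(S) ⊇ FIRST(A) = {a}; new: +{a}
  S→S b b: FOLLOW(S) ⊇ FIRST(b) = {b}; new: +{b}
  S: {$,a,b}  A: {a,b}
round 2: — fixpoint
  S: {$,a,b}  A: {a,b}

FOLLOW(S) = ["$", "a", "b"]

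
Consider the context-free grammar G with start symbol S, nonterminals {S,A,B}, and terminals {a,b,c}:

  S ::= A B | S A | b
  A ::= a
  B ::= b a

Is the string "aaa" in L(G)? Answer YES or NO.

Convert to CNF:
  S -> A B | S A | b
  A -> a
  B -> T0 T1
  T0 -> b
  T1 -> a

CYK table (by increasing span):
  [0..0]={A,T1}  "a"  orig:{A}
  [1..1]={A,T1}  "a"  orig:{A}
  [2..2]={A,T1}  "a"  orig:{A}
  [0..1]=∅  "aa"
  [1..2]=∅  "aa"
  [0..2]=∅  "aaa"

S ∉ T[0,2] ⇒ NO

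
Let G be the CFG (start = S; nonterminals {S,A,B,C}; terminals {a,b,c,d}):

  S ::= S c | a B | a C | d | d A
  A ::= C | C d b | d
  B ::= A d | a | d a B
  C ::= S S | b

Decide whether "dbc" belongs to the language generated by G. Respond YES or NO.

Convert to CNF:
  S -> S T3 | T0 A | T2 B | T2 C | d
  A -> C X4 | S S | b | d
  B -> A T0 | T0 X5 | a
  C -> S S | b
  T0 -> d
  T1 -> b
  T2 -> a
  T3 -> c
  X4 -> T0 T1
  X5 -> T2 B

Fill CYK table bottom-up:
  cell(0,0) d: {A,S,T0}  orig:{A,S}
  cell(1,1) b: {A,C,T1}  orig:{A,C}
  cell(2,2) c: {T3}  orig:{}
  cell(0,1) db: {S,X4}  orig:{S}
  cell(1,2) bc: ∅
  cell(0,2) dbc: {S}

S ∈ T[0,2] ⇒ YES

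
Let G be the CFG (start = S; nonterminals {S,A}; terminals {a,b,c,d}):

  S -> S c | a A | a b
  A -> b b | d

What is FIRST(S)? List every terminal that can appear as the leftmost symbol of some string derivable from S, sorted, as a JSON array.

Compute FIRST by fixpoint:
[1]
  A via A→b b: +{b}
  A via A→d: +{d}
  S via S→a A: +{a}
  FIRST(S)={a}  FIRST(A)={b,d}
[2] — fixpoint
  FIRST(S)={a}  FIRST(A)={b,d}

FIRST(S) = ["a"]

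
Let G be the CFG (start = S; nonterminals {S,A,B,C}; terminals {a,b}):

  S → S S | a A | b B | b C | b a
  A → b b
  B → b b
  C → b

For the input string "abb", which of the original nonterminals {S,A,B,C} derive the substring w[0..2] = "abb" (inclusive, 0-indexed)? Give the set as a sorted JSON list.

CNF form of G:
  S -> S S | T0 B | T0 C | T0 T1 | T1 A
  A -> T0 T0
  B -> T0 T0
  C -> b
  T0 -> b
  T1 -> a

CYK table (by increasing span), restricted to cells inside w[0..2]:
  [0..0]={T1}  "a"  orig:{}
  [1..1]={C,T0}  "b"  orig:{C}
  [2..2]={C,T0}  "b"  orig:{C}
  [0..1]=∅  "ab"
  [1..2]={A,B,S}  "bb"
  [0..2]={S}  "abb"

Original NTs in T[0,2] deriving "abb": ["S"]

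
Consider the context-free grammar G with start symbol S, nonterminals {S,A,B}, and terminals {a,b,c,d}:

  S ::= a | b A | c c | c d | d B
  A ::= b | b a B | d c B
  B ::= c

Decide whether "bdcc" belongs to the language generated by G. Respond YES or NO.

CNF form of G:
  S -> T0 A | T2 B | T3 T2 | T3 T3 | a
  A -> T0 X4 | T2 X5 | b
  B -> c
  T0 -> b
  T1 -> a
  T2 -> d
  T3 -> c
  X4 -> T1 B
  X5 -> T3 B

CYK fill:
  T[0,0] 'b' = {A,T0}  orig:{A}
  T[1,1] 'd' = {T2}  orig:{}
  T[2,2] 'c' = {B,T3}  orig:{B}
  T[3,3] 'c' = {B,T3}  orig:{B}
  T[0,1] 'bd' = ∅
  T[1,2] 'dc' = {S}
  T[2,3] 'cc' = {S,X5}  orig:{S}
  T[0,2] 'bdc' = ∅
  T[1,3] 'dcc' = {A}
  T[0,3] 'bdcc' = {S}

S ∈ T[0,3] ⇒ YES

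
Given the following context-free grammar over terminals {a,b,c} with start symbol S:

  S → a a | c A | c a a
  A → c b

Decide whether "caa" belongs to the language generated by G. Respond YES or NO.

Convert to CNF:
  S -> T0 A | T0 X3 | T2 T2
  A -> T0 T1
  T0 -> c
  T1 -> b
  T2 -> a
  X3 -> T2 T2

CYK fill:
  cell(0,0) c: {T0}  orig:{}
  cell(1,1) a: {T2}  orig:{}
  cell(2,2) a: {T2}  orig:{}
  cell(0,1) ca: ∅
  cell(1,2) aa: {S,X3}  orig:{S}
  cell(0,2) caa: {S}

S ∈ T[0,2] ⇒ YES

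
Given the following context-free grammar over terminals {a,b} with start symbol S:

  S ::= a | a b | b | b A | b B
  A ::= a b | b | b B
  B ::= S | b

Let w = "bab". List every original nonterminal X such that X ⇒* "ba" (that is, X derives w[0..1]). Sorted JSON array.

Convert to CNF:
  S -> T0 T1 | T1 A | T1 B | a | b
  A -> T0 T1 | T1 B | b
  B -> T0 T1 | T1 A | T1 B | a | b
  T0 -> a
  T1 -> b

CYK fill — only the sub-triangle for w[0..1]:
  cell(0,0) b: {A,B,S,T1}  orig:{A,B,S}
  cell(1,1) a: {B,S,T0}  orig:{B,S}
  cell(0,1) ba: {A,B,S}

Original NTs in T[0,1] deriving "ba": ["A", "B", "S"]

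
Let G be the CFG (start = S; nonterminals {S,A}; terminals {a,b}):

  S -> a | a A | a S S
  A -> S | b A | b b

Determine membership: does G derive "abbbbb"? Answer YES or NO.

Convert to CNF:
  S -> T0 A | T0 X3 | a
  A -> T0 A | T0 X2 | T1 A | T1 T1 | a
  T0 -> a
  T1 -> b
  X2 -> S S
  X3 -> S S

CYK fill:
  [0..0]={A,S,T0}  "a"  orig:{A,S}
  [1..1]={T1}  "b"  orig:{}
  [2..2]={T1}  "b"  orig:{}
  [3..3]={T1}  "b"  orig:{}
  [4..4]={T1}  "b"  orig:{}
  [5..5]={T1}  "b"  orig:{}
  [0..1]=∅  "ab"
  [1..2]={A}  "bb"
  [2..3]={A}  "bb"
  [3..4]={A}  "bb"
  [4..5]={A}  "bb"
  [0..2]={A,S}  "abb"
  [1..3]={A}  "bbb"
  [2..4]={A}  "bbb"
  [3..5]={A}  "bbb"
  [0..3]={A,S}  "abbb"
  [1..4]={A}  "bbbb"
  [2..5]={A}  "bbbb"
  [0..4]={A,S}  "abbbb"
  [1..5]={A}  "bbbbb"
  [0..5]={A,S}  "abbbbb"

S ∈ T[0,5] ⇒ YES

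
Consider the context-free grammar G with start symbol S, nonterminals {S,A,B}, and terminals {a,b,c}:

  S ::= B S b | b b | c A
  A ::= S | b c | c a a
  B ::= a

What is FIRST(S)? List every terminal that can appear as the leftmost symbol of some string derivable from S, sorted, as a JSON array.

FIRST sets, iterate to fixpoint:
iter 1:
  A via A→b c: +{b}
  A via A→c a a: +{c}
  B via B→a: +{a}
  S via S→B S b: +{a}
  S via S→b b: +{b}
  S via S→c A: +{c}
  FIRST[S]={a,b,c}  FIRST[A]={b,c}  FIRST[B]={a}
iter 2:
  A via A→S: +{a}
  FIRST[S]={a,b,c}  FIRST[A]={a,b,c}  FIRST[B]={a}
iter 3: (no change)
  FIRST[S]={a,b,c}  FIRST[A]={a,b,c}  FIRST[B]={a}

FIRST(S) = ["a", "b", "c"]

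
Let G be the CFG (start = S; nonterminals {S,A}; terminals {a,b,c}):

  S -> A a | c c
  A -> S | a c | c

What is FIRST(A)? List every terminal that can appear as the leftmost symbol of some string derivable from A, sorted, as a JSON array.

FIRST sets, iterate to fixpoint:
pass 1:
  A via A→a c: +{a}
  A via A→c: +{c}
  S via S→A a: +{a,c}
  FIRST[S]={a,c}  FIRST[A]={a,c}
pass 2: done
  FIRST[S]={a,c}  FIRST[A]={a,c}

FIRST(A) = ["a", "c"]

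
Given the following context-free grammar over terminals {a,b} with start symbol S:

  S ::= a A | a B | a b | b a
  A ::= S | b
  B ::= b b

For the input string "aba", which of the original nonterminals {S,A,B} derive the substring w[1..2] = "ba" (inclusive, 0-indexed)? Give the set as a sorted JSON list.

CNF form of G:
  S -> T0 A | T0 B | T0 T1 | T1 T0
  A -> T0 A | T0 B | T0 T1 | T1 T0 | b
  B -> T1 T1
  T0 -> a
  T1 -> b

CYK table (by increasing span), restricted to cells inside w[1..2]:
  [1..1]={A,T1}  "b"  orig:{A}
  [2..2]={T0}  "a"  orig:{}
  [1..2]={A,S}  "ba"

Original NTs in T[1,2] deriving "ba": ["A", "S"]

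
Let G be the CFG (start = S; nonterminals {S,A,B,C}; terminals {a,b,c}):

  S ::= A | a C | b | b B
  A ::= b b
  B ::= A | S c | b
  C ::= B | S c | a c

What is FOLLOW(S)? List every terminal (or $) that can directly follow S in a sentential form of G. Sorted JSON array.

Compute FIRST by fixpoint:
iter 1:
  A via A→b b: +{b}
  B via B→A: +{b}
  C via C→B: +{b}
  C via C→a c: +{a}
  S via S→A: +{b}
  S via S→a C: +{a}
  S: {a,b}  A: {b}  B: {b}  C: {a,b}
iter 2:
  B via B→S c: +{a}
  S: {a,b}  A: {b}  B: {a,b}  C: {a,b}
iter 3: (no change)
  S: {a,b}  A: {b}  B: {a,b}  C: {a,b}

Compute FOLLOW by fixpoint:
initialize: $ ∈ FOLLOW(S)
round 1:
  B→S c: FOLLOW(S) ⊇ FIRST(c) = {c}; new: +{c}
  S→A: FOLLOW(A) ⊇ FOLLOW(S) ⊇ {$,c}; new: +{$,c}
  S→a C: FOLLOW(C) ⊇ FOLLOW(S) ⊇ {$,c}; new: +{$,c}
  S→b B: FOLLOW(B) ⊇ FOLLOW(S) ⊇ {$,c}; new: +{$,c}
  FOLLOW[S]={$,c}  FOLLOW[A]={$,c}  FOLLOW[B]={$,c}  FOLLOW[C]={$,c}
round 2: (stable)
  FOLLOW[S]={$,c}  FOLLOW[A]={$,c}  FOLLOW[B]={$,c}  FOLLOW[C]={$,c}

FOLLOW(S) = ["$", "c"]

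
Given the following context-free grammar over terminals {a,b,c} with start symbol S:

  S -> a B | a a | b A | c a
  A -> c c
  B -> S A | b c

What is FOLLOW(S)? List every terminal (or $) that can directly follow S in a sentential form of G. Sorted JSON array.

FIRST iteration:
iter 1:
  A via A→c c: +{c}
  B via B→b c: +{b}
  S via S→a B: +{a}
  S via S→b A: +{b}
  S via S→c a: +{c}
  S: {a,b,c}  A: {c}  B: {b}
iter 2:
  B via B→S A: +{a,c}
  S: {a,b,c}  A: {c}  B: {a,b,c}
iter 3: (stable)
  S: {a,b,c}  A: {c}  B: {a,b,c}

Compute FOLLOW by fixpoint:
seed FOLLOW(S) with $
iter 1:
  B→S A: FOLLOW(S) ⊇ FIRST(A) = {c}; new: +{c}
  S→a B: FOLLOW(B) ⊇ FOLLOW(S) ⊇ {$,c}; new: +{$,c}
  S→b A: FOLLOW(A) ⊇ FOLLOW(S) ⊇ {$,c}; new: +{$,c}
  FOLLOW(S)={$,c}  FOLLOW(A)={$,c}  FOLLOW(B)={$,c}
iter 2: (stable)
  FOLLOW(S)={$,c}  FOLLOW(A)={$,c}  FOLLOW(B)={$,c}

FOLLOW(S) = ["$", "c"]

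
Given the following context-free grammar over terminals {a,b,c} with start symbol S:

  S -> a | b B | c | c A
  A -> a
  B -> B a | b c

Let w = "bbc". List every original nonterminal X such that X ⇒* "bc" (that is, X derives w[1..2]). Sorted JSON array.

CNF form of G:
  S -> T1 B | T2 A | a | c
  A -> a
  B -> B T0 | T1 T2
  T0 -> a
  T1 -> b
  T2 -> c

CYK fill — only the sub-triangle for w[1..2]:
  cell(1,1) b: {T1}  orig:{}
  cell(2,2) c: {S,T2}  orig:{S}
  cell(1,2) bc: {B}

Original NTs in T[1,2] deriving "bc": ["B"]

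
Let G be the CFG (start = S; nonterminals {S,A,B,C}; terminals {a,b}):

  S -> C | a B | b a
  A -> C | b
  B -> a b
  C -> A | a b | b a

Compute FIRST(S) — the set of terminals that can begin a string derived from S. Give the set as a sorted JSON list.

FIRST iteration:
[1]
  A via A→b: +{b}
  B via B→a b: +{a}
  C via C→A: +{b}
  C via C→a b: +{a}
  S via S→C: +{a,b}
  S: {a,b}  A: {b}  B: {a}  C: {a,b}
[2]
  A via A→C: +{a}
  S: {a,b}  A: {a,b}  B: {a}  C: {a,b}
[3] — fixpoint
  S: {a,b}  A: {a,b}  B: {a}  C: {a,b}

FIRST(S) = ["a", "b"]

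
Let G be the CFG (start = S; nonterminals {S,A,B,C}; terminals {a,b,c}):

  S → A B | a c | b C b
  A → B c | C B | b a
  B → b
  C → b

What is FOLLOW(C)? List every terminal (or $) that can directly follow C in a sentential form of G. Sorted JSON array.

Compute FIRST by fixpoint:
[1]
  A via A→b a: +{b}
  B via B→b: +{b}
  C via C→b: +{b}
  S via S→A B: +{b}
  S via S→a c: +{a}
  S: {a,b}  A: {b}  B: {b}  C: {b}
[2] done
  S: {a,b}  A: {b}  B: {b}  C: {b}

Compute FOLLOW by fixpoint:
FOLLOW(S) := {$}
pass 1:
  A→B c: FOLLOW(B) ⊇ FIRST(c) = {c}; new: +{c}
  A→C B: FOLLOW(C) ⊇ FIRST(B) = {b}; new: +{b}
  S→A B: FOLLOW(A) ⊇ FIRST(B) = {b}; new: +{b}
  S→A B: FOLLOW(B) ⊇ FOLLOW(S) ⊇ {$}; new: +{$}
  FOLLOW[S]={$}  FOLLOW[A]={b}  FOLLOW[B]={$,c}  FOLLOW[C]={b}
pass 2:
  A→C B: FOLLOW(B) ⊇ FOLLOW(A) ⊇ {b}; new: +{b}
  FOLLOW[S]={$}  FOLLOW[A]={b}  FOLLOW[B]={$,b,c}  FOLLOW[C]={b}
pass 3: (stable)
  FOLLOW[S]={$}  FOLLOW[A]={b}  FOLLOW[B]={$,b,c}  FOLLOW[C]={b}

FOLLOW(C) = ["b"]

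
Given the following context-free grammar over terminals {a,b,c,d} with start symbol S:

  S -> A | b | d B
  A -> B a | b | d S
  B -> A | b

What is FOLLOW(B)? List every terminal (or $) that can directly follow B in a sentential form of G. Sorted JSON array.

FIRST sets, iterate to fixpoint:
iter 1:
  A via A→b: +{b}
  A via A→d S: +{d}
  B via B→A: +{b,d}
  S via S→A: +{b,d}
  FIRST(S)={b,d}  FIRST(A)={b,d}  FIRST(B)={b,d}
iter 2: (no change)
  FIRST(S)={b,d}  FIRST(A)={b,d}  FIRST(B)={b,d}

FOLLOW iteration:
seed FOLLOW(S) with $
round 1:
  A→B a: FOLLOW(B) ⊇ FIRST(a) = {a}; new: +{a}
  B→A: FOLLOW(A) ⊇ FOLLOW(B) ⊇ {a}; new: +{a}
  S→A: FOLLOW(A) ⊇ FOLLOW(S) ⊇ {$}; new: +{$}
  S→d B: FOLLOW(B) ⊇ FOLLOW(S) ⊇ {$}; new: +{$}
  FOLLOW(S)={$}  FOLLOW(A)={$,a}  FOLLOW(B)={$,a}
round 2:
  A→d S: FOLLOW(S) ⊇ FOLLOW(A) ⊇ {$,a}; new: +{a}
  FOLLOW(S)={$,a}  FOLLOW(A)={$,a}  FOLLOW(B)={$,a}
round 3: (no change)
  FOLLOW(S)={$,a}  FOLLOW(A)={$,a}  FOLLOW(B)={$,a}

FOLLOW(B) = ["$", "a"]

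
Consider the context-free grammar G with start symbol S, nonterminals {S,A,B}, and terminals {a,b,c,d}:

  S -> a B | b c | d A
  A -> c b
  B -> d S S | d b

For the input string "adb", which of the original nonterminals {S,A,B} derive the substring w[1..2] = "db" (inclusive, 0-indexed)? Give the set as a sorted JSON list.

Convert to CNF:
  S -> T1 T0 | T2 A | T3 B
  A -> T0 T1
  B -> T2 T1 | T2 X4
  T0 -> c
  T1 -> b
  T2 -> d
  T3 -> a
  X4 -> S S

Fill CYK table bottom-up — only the sub-triangle for w[1..2]:
  cell(1,1) d: {T2}  orig:{}
  cell(2,2) b: {T1}  orig:{}
  cell(1,2) db: {B}

Original NTs in T[1,2] deriving "db": ["B"]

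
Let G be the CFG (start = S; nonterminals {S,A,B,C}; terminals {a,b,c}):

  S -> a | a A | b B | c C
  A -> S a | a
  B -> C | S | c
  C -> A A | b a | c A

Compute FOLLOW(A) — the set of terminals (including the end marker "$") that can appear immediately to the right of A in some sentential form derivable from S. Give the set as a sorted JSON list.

Compute FIRST by fixpoint:
pass 1:
  A via A→a: +{a}
  B via B→c: +{c}
  C via C→A A: +{a}
  C via C→b a: +{b}
  C via C→c A: +{c}
  S via S→a: +{a}
  S via S→b B: +{b}
  S via S→c C: +{c}
  FIRST[S]={a,b,c}  FIRST[A]={a}  FIRST[B]={c}  FIRST[C]={a,b,c}
pass 2:
  A via A→S a: +{b,c}
  B via B→C: +{a,b}
  FIRST[S]={a,b,c}  FIRST[A]={a,b,c}  FIRST[B]={a,b,c}  FIRST[C]={a,b,c}
pass 3: (stable)
  FIRST[S]={a,b,c}  FIRST[A]={a,b,c}  FIRST[B]={a,b,c}  FIRST[C]={a,b,c}

FOLLOW iteration:
FOLLOW(S) := {$}
iter 1:
  A→S a: FOLLOW(S) ⊇ FIRST(a) = {a}; new: +{a}
  C→A A: FOLLOW(A) ⊇ FIRST(A) = {a,b,c}; new: +{a,b,c}
  S→a A: FOLLOW(A) ⊇ FOLLOW(S) ⊇ {$,a}; new: +{$}
  S→b B: FOLLOW(B) ⊇ FOLLOW(S) ⊇ {$,a}; new: +{$,a}
  S→c C: FOLLOW(C) ⊇ FOLLOW(S) ⊇ {$,a}; new: +{$,a}
  FOLLOW(S)={$,a}  FOLLOW(A)={$,a,b,c}  FOLLOW(B)={$,a}  FOLLOW(C)={$,a}
iter 2: (stable)
  FOLLOW(S)={$,a}  FOLLOW(A)={$,a,b,c}  FOLLOW(B)={$,a}  FOLLOW(C)={$,a}

FOLLOW(A) = ["$", "a", "b", "c"]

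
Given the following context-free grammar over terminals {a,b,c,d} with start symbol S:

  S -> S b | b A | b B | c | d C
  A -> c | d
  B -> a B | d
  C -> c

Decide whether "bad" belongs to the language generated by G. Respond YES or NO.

CNF form of G:
  S -> S T1 | T1 A | T1 B | T2 C | c
  A -> c | d
  B -> T0 B | d
  C -> c
  T0 -> a
  T1 -> b
  T2 -> d

Fill CYK table bottom-up:
  [0..0]={T1}  "b"  orig:{}
  [1..1]={T0}  "a"  orig:{}
  [2..2]={A,B,T2}  "d"  orig:{A,B}
  [0..1]=∅  "ba"
  [1..2]={B}  "ad"
  [0..2]={S}  "bad"

S ∈ T[0,2] ⇒ YES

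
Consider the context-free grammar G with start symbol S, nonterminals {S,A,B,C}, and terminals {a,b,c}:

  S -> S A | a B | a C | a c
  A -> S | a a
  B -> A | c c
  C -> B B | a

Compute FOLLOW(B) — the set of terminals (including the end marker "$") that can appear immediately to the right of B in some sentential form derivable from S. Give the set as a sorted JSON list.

FIRST iteration:
round 1:
  A via A→a a: +{a}
  B via B→A: +{a}
  B via B→c c: +{c}
  C via C→B B: +{a,c}
  S via S→a B: +{a}
  S: {a}  A: {a}  B: {a,c}  C: {a,c}
round 2: (stable)
  S: {a}  A: {a}  B: {a,c}  C: {a,c}

Compute FOLLOW by fixpoint:
FOLLOW(S) := {$}
round 1:
  C→B B: FOLLOW(B) ⊇ FIRST(B) = {a,c}; new: +{a,c}
  S→S A: FOLLOW(S) ⊇ FIRST(A) = {a}; new: +{a}
  S→S A: FOLLOW(A) ⊇ FOLLOW(S) ⊇ {$,a}; new: +{$,a}
  S→a B: FOLLOW(B) ⊇ FOLLOW(S) ⊇ {$,a}; new: +{$}
  S→a C: FOLLOW(C) ⊇ FOLLOW(S) ⊇ {$,a}; new: +{$,a}
  S: {$,a}  A: {$,a}  B: {$,a,c}  C: {$,a}
round 2:
  B→A: FOLLOW(A) ⊇ FOLLOW(B) ⊇ {$,a,c}; new: +{c}
  S: {$,a}  A: {$,a,c}  B: {$,a,c}  C: {$,a}
round 3:
  A→S: FOLLOW(S) ⊇ FOLLOW(A) ⊇ {$,a,c}; new: +{c}
  S→a C: FOLLOW(C) ⊇ FOLLOW(S) ⊇ {$,a,c}; new: +{c}
  S: {$,a,c}  A: {$,a,c}  B: {$,a,c}  C: {$,a,c}
round 4: (no change)
  S: {$,a,c}  A: {$,a,c}  B: {$,a,c}  C: {$,a,c}

FOLLOW(B) = ["$", "a", "c"]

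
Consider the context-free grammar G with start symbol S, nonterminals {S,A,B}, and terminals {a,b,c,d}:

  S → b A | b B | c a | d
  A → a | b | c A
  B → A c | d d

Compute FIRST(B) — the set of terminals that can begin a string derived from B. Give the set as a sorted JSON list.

FIRST iteration:
round 1:
  A via A→a: +{a}
  A via A→b: +{b}
  A via A→c A: +{c}
  B via B→A c: +{a,b,c}
  B via B→d d: +{d}
  S via S→b A: +{b}
  S via S→c a: +{c}
  S via S→d: +{d}
  FIRST(S)={b,c,d}  FIRST(A)={a,b,c}  FIRST(B)={a,b,c,d}
round 2: (stable)
  FIRST(S)={b,c,d}  FIRST(A)={a,b,c}  FIRST(B)={a,b,c,d}

FIRST(B) = ["a", "b", "c", "d"]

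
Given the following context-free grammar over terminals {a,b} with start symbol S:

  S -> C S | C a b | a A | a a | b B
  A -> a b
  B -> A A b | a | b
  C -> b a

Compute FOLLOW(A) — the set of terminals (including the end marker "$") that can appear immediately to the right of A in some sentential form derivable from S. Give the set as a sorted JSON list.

FIRST sets, iterate to fixpoint:
pass 1:
  A via A→a b: +{a}
  B via B→A A b: +{a}
  B via B→b: +{b}
  C via C→b a: +{b}
  S via S→C S: +{b}
  S via S→a A: +{a}
  FIRST(S)={a,b}  FIRST(A)={a}  FIRST(B)={a,b}  FIRST(C)={b}
pass 2: done
  FIRST(S)={a,b}  FIRST(A)={a}  FIRST(B)={a,b}  FIRST(C)={b}

Compute FOLLOW by fixpoint:
FOLLOW(S) := {$}
iter 1:
  B→A A b: FOLLOW(A) ⊇ FIRST(A) = {a}; new: +{a}
  B→A A b: FOLLOW(A) ⊇ FIRST(b) = {b}; new: +{b}
  S→C S: FOLLOW(C) ⊇ FIRST(S) = {a,b}; new: +{a,b}
  S→a A: FOLLOW(A) ⊇ FOLLOW(S) ⊇ {$}; new: +{$}
  S→b B: FOLLOW(B) ⊇ FOLLOW(S) ⊇ {$}; new: +{$}
  FOLLOW[S]={$}  FOLLOW[A]={$,a,b}  FOLLOW[B]={$}  FOLLOW[C]={a,b}
iter 2: (no change)
  FOLLOW[S]={$}  FOLLOW[A]={$,a,b}  FOLLOW[B]={$}  FOLLOW[C]={a,b}

FOLLOW(A) = ["$", "a", "b"]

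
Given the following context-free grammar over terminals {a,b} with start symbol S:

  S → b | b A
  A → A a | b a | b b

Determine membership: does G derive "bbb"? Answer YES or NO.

Convert to CNF:
  S -> T1 A | b
  A -> A T0 | T1 T0 | T1 T1
  T0 -> a
  T1 -> b

Fill CYK table bottom-up:
  cell(0,0) b: {S,T1}  orig:{S}
  cell(1,1) b: {S,T1}  orig:{S}
  cell(2,2) b: {S,T1}  orig:{S}
  cell(0,1) bb: {A}
  cell(1,2) bb: {A}
  cell(0,2) bbb: {S}

S ∈ T[0,2] ⇒ YES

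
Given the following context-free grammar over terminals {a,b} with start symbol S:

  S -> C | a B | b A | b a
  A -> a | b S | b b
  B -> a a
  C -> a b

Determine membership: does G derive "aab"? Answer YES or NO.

Convert to CNF:
  S -> T0 A | T0 T1 | T1 B | T1 T0
  A -> T0 S | T0 T0 | a
  B -> T1 T1
  C -> T1 T0
  T0 -> b
  T1 -> a

CYK fill:
  cell(0,0) a: {A,T1}  orig:{A}
  cell(1,1) a: {A,T1}  orig:{A}
  cell(2,2) b: {T0}  orig:{}
  cell(0,1) aa: {B}
  cell(1,2) ab: {C,S}
  cell(0,2) aab: ∅

S ∉ T[0,2] ⇒ NO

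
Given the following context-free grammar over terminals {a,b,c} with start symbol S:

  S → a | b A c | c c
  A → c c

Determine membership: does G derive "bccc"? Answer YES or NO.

Convert to CNF:
  S -> T0 T0 | T1 X2 | a
  A -> T0 T0
  T0 -> c
  T1 -> b
  X2 -> A T0

CYK table (by increasing span):
  [0..0]={T1}  "b"  orig:{}
  [1..1]={T0}  "c"  orig:{}
  [2..2]={T0}  "c"  orig:{}
  [3..3]={T0}  "c"  orig:{}
  [0..1]=∅  "bc"
  [1..2]={A,S}  "cc"
  [2..3]={A,S}  "cc"
  [0..2]=∅  "bcc"
  [1..3]={X2}  "ccc"  orig:{}
  [0..3]={S}  "bccc"

S ∈ T[0,3] ⇒ YES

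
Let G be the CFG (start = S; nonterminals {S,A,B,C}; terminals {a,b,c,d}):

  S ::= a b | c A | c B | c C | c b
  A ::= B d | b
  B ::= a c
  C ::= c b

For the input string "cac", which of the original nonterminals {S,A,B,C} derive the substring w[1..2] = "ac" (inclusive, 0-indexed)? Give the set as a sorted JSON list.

Convert to CNF:
  S -> T1 T3 | T2 A | T2 B | T2 C | T2 T3
  A -> B T0 | b
  B -> T1 T2
  C -> T2 T3
  T0 -> d
  T1 -> a
  T2 -> c
  T3 -> b

CYK fill (cells [i..j] with 1 ≤ i ≤ j ≤ 2 only):
  cell(1,1) a: {T1}  orig:{}
  cell(2,2) c: {T2}  orig:{}
  cell(1,2) ac: {B}

Original NTs in T[1,2] deriving "ac": ["B"]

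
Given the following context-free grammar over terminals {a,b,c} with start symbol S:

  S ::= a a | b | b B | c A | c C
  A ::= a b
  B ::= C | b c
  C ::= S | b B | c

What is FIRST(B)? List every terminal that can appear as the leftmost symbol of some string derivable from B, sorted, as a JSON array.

FIRST sets, iterate to fixpoint:
pass 1:
  A via A→a b: +{a}
  B via B→b c: +{b}
  C via C→b B: +{b}
  C via C→c: +{c}
  S via S→a a: +{a}
  S via S→b: +{b}
  S via S→c A: +{c}
  FIRST(S)={a,b,c}  FIRST(A)={a}  FIRST(B)={b}  FIRST(C)={b,c}
pass 2:
  B via B→C: +{c}
  C via C→S: +{a}
  FIRST(S)={a,b,c}  FIRST(A)={a}  FIRST(B)={b,c}  FIRST(C)={a,b,c}
pass 3:
  B via B→C: +{a}
  FIRST(S)={a,b,c}  FIRST(A)={a}  FIRST(B)={a,b,c}  FIRST(C)={a,b,c}
pass 4: (no change)
  FIRST(S)={a,b,c}  FIRST(A)={a}  FIRST(B)={a,b,c}  FIRST(C)={a,b,c}

FIRST(B) = ["a", "b", "c"]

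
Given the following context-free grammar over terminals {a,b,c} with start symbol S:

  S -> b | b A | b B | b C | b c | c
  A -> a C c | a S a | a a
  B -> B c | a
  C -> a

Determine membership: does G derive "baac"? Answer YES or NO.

Convert to CNF:
  S -> T2 A | T2 B | T2 C | T2 T1 | b | c
  A -> T0 T0 | T0 X3 | T0 X4
  B -> B T1 | a
  C -> a
  T0 -> a
  T1 -> c
  T2 -> b
  X3 -> C T1
  X4 -> S T0

Fill CYK table bottom-up:
  T[0,0] 'b' = {S,T2}  orig:{S}
  T[1,1] 'a' = {B,C,T0}  orig:{B,C}
  T[2,2] 'a' = {B,C,T0}  orig:{B,C}
  T[3,3] 'c' = {S,T1}  orig:{S}
  T[0,1] 'ba' = {S,X4}  orig:{S}
  T[1,2] 'aa' = {A}
  T[2,3] 'ac' = {B,X3}  orig:{B}
  T[0,2] 'baa' = {S,X4}  orig:{S}
  T[1,3] 'aac' = {A}
  T[0,3] 'baac' = {S}

S ∈ T[0,3] ⇒ YES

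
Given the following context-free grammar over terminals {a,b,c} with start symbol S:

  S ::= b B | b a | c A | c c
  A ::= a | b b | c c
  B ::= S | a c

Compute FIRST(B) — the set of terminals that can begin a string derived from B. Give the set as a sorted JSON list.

FIRST iteration:
pass 1:
  A via A→a: +{a}
  A via A→b b: +{b}
  A via A→c c: +{c}
  B via B→a c: +{a}
  S via S→b B: +{b}
  S via S→c A: +{c}
  FIRST[S]={b,c}  FIRST[A]={a,b,c}  FIRST[B]={a}
pass 2:
  B via B→S: +{b,c}
  FIRST[S]={b,c}  FIRST[A]={a,b,c}  FIRST[B]={a,b,c}
pass 3: (no change)
  FIRST[S]={b,c}  FIRST[A]={a,b,c}  FIRST[B]={a,b,c}

FIRST(B) = ["a", "b", "c"]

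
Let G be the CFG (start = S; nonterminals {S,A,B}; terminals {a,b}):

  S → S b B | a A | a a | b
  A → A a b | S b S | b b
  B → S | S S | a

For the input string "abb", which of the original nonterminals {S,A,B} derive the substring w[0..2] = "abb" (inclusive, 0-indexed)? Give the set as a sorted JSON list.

Convert to CNF:
  S -> S X5 | T0 A | T0 T0 | b
  A -> A X2 | S X3 | T1 T1
  B -> S S | S X4 | T0 A | T0 T0 | a | b
  T0 -> a
  T1 -> b
  X2 -> T0 T1
  X3 -> T1 S
  X4 -> T1 B
  X5 -> T1 B

Fill CYK table bottom-up (cells [i..j] with 0 ≤ i ≤ j ≤ 2 only):
  cell(0,0) a: {B,T0}  orig:{B}
  cell(1,1) b: {B,S,T1}  orig:{B,S}
  cell(2,2) b: {B,S,T1}  orig:{B,S}
  cell(0,1) ab: {X2}  orig:{}
  cell(1,2) bb: {A,B,X3,X4,X5}  orig:{A,B}
  cell(0,2) abb: {B,S}

Original NTs in T[0,2] deriving "abb": ["B", "S"]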